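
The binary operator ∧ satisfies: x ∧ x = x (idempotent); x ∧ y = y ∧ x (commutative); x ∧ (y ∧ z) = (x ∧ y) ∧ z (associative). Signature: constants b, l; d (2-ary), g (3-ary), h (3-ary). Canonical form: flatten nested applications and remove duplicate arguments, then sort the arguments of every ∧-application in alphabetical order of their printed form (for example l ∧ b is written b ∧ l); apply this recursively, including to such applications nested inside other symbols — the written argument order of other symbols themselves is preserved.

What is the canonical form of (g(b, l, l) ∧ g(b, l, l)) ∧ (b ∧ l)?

Flatten:  g(b, l, l) ∧ g(b, l, l) ∧ b ∧ l
Deduplicate:  drop duplicate g(b, l, l)
Sort arguments:  b ∧ g(b, l, l) ∧ l

Answer: b ∧ g(b, l, l) ∧ l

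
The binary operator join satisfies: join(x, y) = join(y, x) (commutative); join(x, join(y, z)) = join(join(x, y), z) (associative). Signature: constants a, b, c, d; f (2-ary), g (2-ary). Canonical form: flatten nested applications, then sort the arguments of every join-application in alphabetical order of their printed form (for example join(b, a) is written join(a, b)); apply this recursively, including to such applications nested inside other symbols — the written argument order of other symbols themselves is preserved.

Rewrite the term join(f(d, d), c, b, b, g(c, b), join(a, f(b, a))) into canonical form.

Merge nested applications:  join(f(d, d), c, b, b, g(c, b), a, f(b, a))
Order the arguments:  join(a, b, b, c, f(b, a), f(d, d), g(c, b))

Answer: join(a, b, b, c, f(b, a), f(d, d), g(c, b))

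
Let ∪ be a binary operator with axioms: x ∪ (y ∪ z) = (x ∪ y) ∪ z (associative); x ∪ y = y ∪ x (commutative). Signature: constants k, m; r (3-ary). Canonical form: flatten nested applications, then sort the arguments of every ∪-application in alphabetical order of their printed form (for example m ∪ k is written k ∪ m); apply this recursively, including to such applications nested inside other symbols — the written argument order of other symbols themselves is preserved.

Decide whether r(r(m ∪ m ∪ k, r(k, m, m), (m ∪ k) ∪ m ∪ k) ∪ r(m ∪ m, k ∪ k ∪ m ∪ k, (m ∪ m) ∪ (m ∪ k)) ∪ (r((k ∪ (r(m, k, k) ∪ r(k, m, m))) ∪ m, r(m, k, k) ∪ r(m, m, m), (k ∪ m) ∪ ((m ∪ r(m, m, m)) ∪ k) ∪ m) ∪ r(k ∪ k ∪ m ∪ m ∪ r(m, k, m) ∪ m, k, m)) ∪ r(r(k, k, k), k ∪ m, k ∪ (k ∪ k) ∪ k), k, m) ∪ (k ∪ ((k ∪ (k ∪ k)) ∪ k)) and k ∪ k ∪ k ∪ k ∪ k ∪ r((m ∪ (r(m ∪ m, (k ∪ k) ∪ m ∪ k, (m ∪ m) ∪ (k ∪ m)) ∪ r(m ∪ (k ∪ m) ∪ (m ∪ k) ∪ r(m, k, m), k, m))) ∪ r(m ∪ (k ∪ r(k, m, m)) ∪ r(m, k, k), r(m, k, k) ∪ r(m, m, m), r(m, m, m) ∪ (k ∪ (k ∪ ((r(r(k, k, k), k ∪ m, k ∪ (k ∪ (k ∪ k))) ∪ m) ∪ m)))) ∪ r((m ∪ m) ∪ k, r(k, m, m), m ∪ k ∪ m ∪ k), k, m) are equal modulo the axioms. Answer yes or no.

Left:  r(r(m ∪ m ∪ k, r(k, m, m), (m ∪ k) ∪ m ∪ k) ∪ r(m ∪ m, k ∪ k ∪ m ∪ k, (m ∪ m) ∪ (m ∪ k)) ∪ (r((k ∪ (r(m, k, k) ∪ r(k, m, m))) ∪ m, r(m, k, k) ∪ r(m, m, m), (k ∪ m) ∪ ((m ∪ r(m, m, m)) ∪ k) ∪ m) ∪ r(k ∪ k ∪ m ∪ m ∪ r(m, k, m) ∪ m, k, m)) ∪ r(r(k, k, k), k ∪ m, k ∪ (k ∪ k) ∪ k), k, m) ∪ (k ∪ ((k ∪ (k ∪ k)) ∪ k))
  Merge nested applications:  r(r(m ∪ m ∪ k, r(k, m, m), (m ∪ k) ∪ m ∪ k) ∪ r(m ∪ m, k ∪ k ∪ m ∪ k, (m ∪ m) ∪ (m ∪ k)) ∪ (r((k ∪ (r(m, k, k) ∪ r(k, m, m))) ∪ m, r(m, k, k) ∪ r(m, m, m), (k ∪ m) ∪ ((m ∪ r(m, m, m)) ∪ k) ∪ m) ∪ r(k ∪ k ∪ m ∪ m ∪ r(m, k, m) ∪ m, k, m)) ∪ r(r(k, k, k), k ∪ m, k ∪ (k ∪ k) ∪ k), k, m) ∪ k ∪ k ∪ k ∪ k ∪ k
  Inside:  r(r(m ∪ m ∪ k, r(k, m, m), (m ∪ k) ∪ m ∪ k) ∪ r(m ∪ m, k ∪ k ∪ m ∪ k, (m ∪ m) ∪ (m ∪ k)) ∪ (r((k ∪ (r(m, k, k) ∪ r(k, m, m))) ∪ m, r(m, k, k) ∪ r(m, m, m), (k ∪ m) ∪ ((m ∪ r(m, m, m)) ∪ k) ∪ m) ∪ r(k ∪ k ∪ m ∪ m ∪ r(m, k, m) ∪ m, k, m)) ∪ r(r(k, k, k), k ∪ m, k ∪ (k ∪ k) ∪ k), k, m)  →  r(r(k ∪ k ∪ m ∪ m ∪ m ∪ r(m, k, m), k, m) ∪ r(k ∪ m ∪ m, r(k, m, m), k ∪ k ∪ m ∪ m) ∪ r(k ∪ m ∪ r(k, m, m) ∪ r(m, k, k), r(m, k, k) ∪ r(m, m, m), k ∪ k ∪ m ∪ m ∪ m ∪ r(m, m, m)) ∪ r(m ∪ m, k ∪ k ∪ k ∪ m, k ∪ m ∪ m ∪ m) ∪ r(r(k, k, k), k ∪ m, k ∪ k ∪ k ∪ k), k, m)
  Sort:  k ∪ k ∪ k ∪ k ∪ k ∪ r(r(k ∪ k ∪ m ∪ m ∪ m ∪ r(m, k, m), k, m) ∪ r(k ∪ m ∪ m, r(k, m, m), k ∪ k ∪ m ∪ m) ∪ r(k ∪ m ∪ r(k, m, m) ∪ r(m, k, k), r(m, k, k) ∪ r(m, m, m), k ∪ k ∪ m ∪ m ∪ m ∪ r(m, m, m)) ∪ r(m ∪ m, k ∪ k ∪ k ∪ m, k ∪ m ∪ m ∪ m) ∪ r(r(k, k, k), k ∪ m, k ∪ k ∪ k ∪ k), k, m)
Right:  k ∪ k ∪ k ∪ k ∪ k ∪ r((m ∪ (r(m ∪ m, (k ∪ k) ∪ m ∪ k, (m ∪ m) ∪ (k ∪ m)) ∪ r(m ∪ (k ∪ m) ∪ (m ∪ k) ∪ r(m, k, m), k, m))) ∪ r(m ∪ (k ∪ r(k, m, m)) ∪ r(m, k, k), r(m, k, k) ∪ r(m, m, m), r(m, m, m) ∪ (k ∪ (k ∪ ((r(r(k, k, k), k ∪ m, k ∪ (k ∪ (k ∪ k))) ∪ m) ∪ m)))) ∪ r((m ∪ m) ∪ k, r(k, m, m), m ∪ k ∪ m ∪ k), k, m)
  Canonicalize subterm:  r((m ∪ (r(m ∪ m, (k ∪ k) ∪ m ∪ k, (m ∪ m) ∪ (k ∪ m)) ∪ r(m ∪ (k ∪ m) ∪ (m ∪ k) ∪ r(m, k, m), k, m))) ∪ r(m ∪ (k ∪ r(k, m, m)) ∪ r(m, k, k), r(m, k, k) ∪ r(m, m, m), r(m, m, m) ∪ (k ∪ (k ∪ ((r(r(k, k, k), k ∪ m, k ∪ (k ∪ (k ∪ k))) ∪ m) ∪ m)))) ∪ r((m ∪ m) ∪ k, r(k, m, m), m ∪ k ∪ m ∪ k), k, m)  →  r(m ∪ r(k ∪ k ∪ m ∪ m ∪ m ∪ r(m, k, m), k, m) ∪ r(k ∪ m ∪ m, r(k, m, m), k ∪ k ∪ m ∪ m) ∪ r(k ∪ m ∪ r(k, m, m) ∪ r(m, k, k), r(m, k, k) ∪ r(m, m, m), k ∪ k ∪ m ∪ m ∪ r(m, m, m) ∪ r(r(k, k, k), k ∪ m, k ∪ k ∪ k ∪ k)) ∪ r(m ∪ m, k ∪ k ∪ k ∪ m, k ∪ m ∪ m ∪ m), k, m)
  Sort:  k ∪ k ∪ k ∪ k ∪ k ∪ r(m ∪ r(k ∪ k ∪ m ∪ m ∪ m ∪ r(m, k, m), k, m) ∪ r(k ∪ m ∪ m, r(k, m, m), k ∪ k ∪ m ∪ m) ∪ r(k ∪ m ∪ r(k, m, m) ∪ r(m, k, k), r(m, k, k) ∪ r(m, m, m), k ∪ k ∪ m ∪ m ∪ r(m, m, m) ∪ r(r(k, k, k), k ∪ m, k ∪ k ∪ k ∪ k)) ∪ r(m ∪ m, k ∪ k ∪ k ∪ m, k ∪ m ∪ m ∪ m), k, m)

Answer: no — k ∪ k ∪ k ∪ k ∪ k ∪ r(r(k ∪ k ∪ m ∪ m ∪ m ∪ r(m, k, m), k, m) ∪ r(k ∪ m ∪ m, r(k, m, m), k ∪ k ∪ m ∪ m) ∪ r(k ∪ m ∪ r(k, m, m) ∪ r(m, k, k), r(m, k, k) ∪ r(m, m, m), k ∪ k ∪ m ∪ m ∪ m ∪ r(m, m, m)) ∪ r(m ∪ m, k ∪ k ∪ k ∪ m, k ∪ m ∪ m ∪ m) ∪ r(r(k, k, k), k ∪ m, k ∪ k ∪ k ∪ k), k, m) vs k ∪ k ∪ k ∪ k ∪ k ∪ r(m ∪ r(k ∪ k ∪ m ∪ m ∪ m ∪ r(m, k, m), k, m) ∪ r(k ∪ m ∪ m, r(k, m, m), k ∪ k ∪ m ∪ m) ∪ r(k ∪ m ∪ r(k, m, m) ∪ r(m, k, k), r(m, k, k) ∪ r(m, m, m), k ∪ k ∪ m ∪ m ∪ r(m, m, m) ∪ r(r(k, k, k), k ∪ m, k ∪ k ∪ k ∪ k)) ∪ r(m ∪ m, k ∪ k ∪ k ∪ m, k ∪ m ∪ m ∪ m), k, m)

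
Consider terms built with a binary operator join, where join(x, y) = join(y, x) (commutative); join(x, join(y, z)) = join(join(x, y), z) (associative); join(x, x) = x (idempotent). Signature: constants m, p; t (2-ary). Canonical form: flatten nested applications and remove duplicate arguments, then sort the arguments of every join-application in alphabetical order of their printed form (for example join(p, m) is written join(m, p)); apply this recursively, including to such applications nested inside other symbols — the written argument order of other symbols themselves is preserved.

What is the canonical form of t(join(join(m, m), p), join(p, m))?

Focus inside:  join(join(m, m), p)
Flatten:  join(m, m, p)
Deduplicate:  drop duplicate m
Order the arguments:  join(m, p)
Rebuild:  t(join(m, p), join(m, p))

Answer: t(join(m, p), join(m, p))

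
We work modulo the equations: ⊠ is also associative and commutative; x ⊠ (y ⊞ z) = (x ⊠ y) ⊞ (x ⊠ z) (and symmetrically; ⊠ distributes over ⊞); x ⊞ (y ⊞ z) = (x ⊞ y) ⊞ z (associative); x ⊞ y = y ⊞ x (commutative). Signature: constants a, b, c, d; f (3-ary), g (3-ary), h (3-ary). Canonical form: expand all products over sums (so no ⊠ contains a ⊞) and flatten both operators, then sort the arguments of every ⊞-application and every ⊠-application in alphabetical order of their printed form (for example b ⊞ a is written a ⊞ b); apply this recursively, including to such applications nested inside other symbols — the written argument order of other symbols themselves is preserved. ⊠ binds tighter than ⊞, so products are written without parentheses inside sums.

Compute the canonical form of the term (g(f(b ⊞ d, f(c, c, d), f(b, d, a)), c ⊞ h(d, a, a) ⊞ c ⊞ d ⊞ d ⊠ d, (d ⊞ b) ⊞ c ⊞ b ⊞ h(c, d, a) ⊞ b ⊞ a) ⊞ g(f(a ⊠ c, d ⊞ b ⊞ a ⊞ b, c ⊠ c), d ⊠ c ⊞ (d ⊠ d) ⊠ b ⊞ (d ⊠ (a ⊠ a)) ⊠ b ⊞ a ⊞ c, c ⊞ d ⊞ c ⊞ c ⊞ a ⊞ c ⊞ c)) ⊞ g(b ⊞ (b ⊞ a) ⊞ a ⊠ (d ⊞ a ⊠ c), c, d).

Expand products over sums:  g(f(b ⊞ d, f(c, c, d), f(b, d, a)), c ⊞ c ⊞ d ⊞ d ⊠ d ⊞ h(d, a, a), a ⊞ b ⊞ b ⊞ b ⊞ c ⊞ d ⊞ h(c, d, a)) ⊞ g(f(a ⊠ c, a ⊞ b ⊞ b ⊞ d, c ⊠ c), a ⊞ a ⊠ a ⊠ b ⊠ d ⊞ b ⊠ d ⊠ d ⊞ c ⊞ c ⊠ d, a ⊞ c ⊞ c ⊞ c ⊞ c ⊞ c ⊞ d) ⊞ g(a ⊞ a ⊠ a ⊠ c ⊞ a ⊠ d ⊞ b ⊞ b, c, d)
Sort:  g(a ⊞ a ⊠ a ⊠ c ⊞ a ⊠ d ⊞ b ⊞ b, c, d) ⊞ g(f(a ⊠ c, a ⊞ b ⊞ b ⊞ d, c ⊠ c), a ⊞ a ⊠ a ⊠ b ⊠ d ⊞ b ⊠ d ⊠ d ⊞ c ⊞ c ⊠ d, a ⊞ c ⊞ c ⊞ c ⊞ c ⊞ c ⊞ d) ⊞ g(f(b ⊞ d, f(c, c, d), f(b, d, a)), c ⊞ c ⊞ d ⊞ d ⊠ d ⊞ h(d, a, a), a ⊞ b ⊞ b ⊞ b ⊞ c ⊞ d ⊞ h(c, d, a))

Answer: g(a ⊞ a ⊠ a ⊠ c ⊞ a ⊠ d ⊞ b ⊞ b, c, d) ⊞ g(f(a ⊠ c, a ⊞ b ⊞ b ⊞ d, c ⊠ c), a ⊞ a ⊠ a ⊠ b ⊠ d ⊞ b ⊠ d ⊠ d ⊞ c ⊞ c ⊠ d, a ⊞ c ⊞ c ⊞ c ⊞ c ⊞ c ⊞ d) ⊞ g(f(b ⊞ d, f(c, c, d), f(b, d, a)), c ⊞ c ⊞ d ⊞ d ⊠ d ⊞ h(d, a, a), a ⊞ b ⊞ b ⊞ b ⊞ c ⊞ d ⊞ h(c, d, a))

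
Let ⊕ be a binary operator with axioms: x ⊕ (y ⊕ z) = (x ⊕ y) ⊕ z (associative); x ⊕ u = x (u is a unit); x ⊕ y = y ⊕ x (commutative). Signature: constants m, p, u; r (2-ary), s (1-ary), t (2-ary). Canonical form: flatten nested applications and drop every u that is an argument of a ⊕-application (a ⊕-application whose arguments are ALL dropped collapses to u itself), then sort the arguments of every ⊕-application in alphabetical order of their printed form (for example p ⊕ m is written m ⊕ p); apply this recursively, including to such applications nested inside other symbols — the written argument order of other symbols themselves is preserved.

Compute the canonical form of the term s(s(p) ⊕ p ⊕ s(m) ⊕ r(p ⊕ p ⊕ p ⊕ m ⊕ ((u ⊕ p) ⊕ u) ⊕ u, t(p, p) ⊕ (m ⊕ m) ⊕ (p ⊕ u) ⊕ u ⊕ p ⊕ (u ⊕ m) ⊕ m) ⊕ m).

Work inside:  s(p) ⊕ p ⊕ s(m) ⊕ r(p ⊕ p ⊕ p ⊕ m ⊕ ((u ⊕ p) ⊕ u) ⊕ u, t(p, p) ⊕ (m ⊕ m) ⊕ (p ⊕ u) ⊕ u ⊕ p ⊕ (u ⊕ m) ⊕ m) ⊕ m
Canonicalize subterm:  r(p ⊕ p ⊕ p ⊕ m ⊕ ((u ⊕ p) ⊕ u) ⊕ u, t(p, p) ⊕ (m ⊕ m) ⊕ (p ⊕ u) ⊕ u ⊕ p ⊕ (u ⊕ m) ⊕ m)  →  r(m ⊕ p ⊕ p ⊕ p ⊕ p, m ⊕ m ⊕ m ⊕ m ⊕ p ⊕ p ⊕ t(p, p))
Order the arguments:  m ⊕ p ⊕ r(m ⊕ p ⊕ p ⊕ p ⊕ p, m ⊕ m ⊕ m ⊕ m ⊕ p ⊕ p ⊕ t(p, p)) ⊕ s(m) ⊕ s(p)
Rebuild:  s(m ⊕ p ⊕ r(m ⊕ p ⊕ p ⊕ p ⊕ p, m ⊕ m ⊕ m ⊕ m ⊕ p ⊕ p ⊕ t(p, p)) ⊕ s(m) ⊕ s(p))

Answer: s(m ⊕ p ⊕ r(m ⊕ p ⊕ p ⊕ p ⊕ p, m ⊕ m ⊕ m ⊕ m ⊕ p ⊕ p ⊕ t(p, p)) ⊕ s(m) ⊕ s(p))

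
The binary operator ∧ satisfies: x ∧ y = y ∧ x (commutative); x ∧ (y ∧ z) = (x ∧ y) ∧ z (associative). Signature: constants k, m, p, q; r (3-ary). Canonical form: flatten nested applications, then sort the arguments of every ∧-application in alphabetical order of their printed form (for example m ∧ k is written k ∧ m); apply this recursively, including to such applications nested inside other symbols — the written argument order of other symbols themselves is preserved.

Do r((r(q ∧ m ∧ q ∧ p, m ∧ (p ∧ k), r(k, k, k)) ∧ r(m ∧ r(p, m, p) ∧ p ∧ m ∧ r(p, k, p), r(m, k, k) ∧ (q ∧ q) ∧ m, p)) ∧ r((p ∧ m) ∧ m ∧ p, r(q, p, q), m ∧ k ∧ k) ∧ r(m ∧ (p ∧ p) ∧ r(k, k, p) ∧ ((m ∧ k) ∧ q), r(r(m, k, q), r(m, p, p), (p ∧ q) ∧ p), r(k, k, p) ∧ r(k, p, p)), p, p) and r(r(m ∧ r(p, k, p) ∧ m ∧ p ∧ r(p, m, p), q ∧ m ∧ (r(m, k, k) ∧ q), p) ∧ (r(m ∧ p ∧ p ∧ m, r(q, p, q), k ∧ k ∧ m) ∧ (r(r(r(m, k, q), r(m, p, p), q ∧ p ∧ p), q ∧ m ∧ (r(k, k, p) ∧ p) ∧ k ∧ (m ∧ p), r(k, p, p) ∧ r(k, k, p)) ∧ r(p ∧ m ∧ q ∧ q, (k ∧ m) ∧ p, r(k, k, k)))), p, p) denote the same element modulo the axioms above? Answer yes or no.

Answer: no — r(r(k ∧ m ∧ m ∧ p ∧ p ∧ q ∧ r(k, k, p), r(r(m, k, q), r(m, p, p), p ∧ p ∧ q), r(k, k, p) ∧ r(k, p, p)) ∧ r(m ∧ m ∧ p ∧ p, r(q, p, q), k ∧ k ∧ m) ∧ r(m ∧ m ∧ p ∧ r(p, k, p) ∧ r(p, m, p), m ∧ q ∧ q ∧ r(m, k, k), p) ∧ r(m ∧ p ∧ q ∧ q, k ∧ m ∧ p, r(k, k, k)), p, p) vs r(r(m ∧ m ∧ p ∧ p, r(q, p, q), k ∧ k ∧ m) ∧ r(m ∧ m ∧ p ∧ r(p, k, p) ∧ r(p, m, p), m ∧ q ∧ q ∧ r(m, k, k), p) ∧ r(m ∧ p ∧ q ∧ q, k ∧ m ∧ p, r(k, k, k)) ∧ r(r(r(m, k, q), r(m, p, p), p ∧ p ∧ q), k ∧ m ∧ m ∧ p ∧ p ∧ q ∧ r(k, k, p), r(k, k, p) ∧ r(k, p, p)), p, p)

Derivation:
Left:  r((r(q ∧ m ∧ q ∧ p, m ∧ (p ∧ k), r(k, k, k)) ∧ r(m ∧ r(p, m, p) ∧ p ∧ m ∧ r(p, k, p), r(m, k, k) ∧ (q ∧ q) ∧ m, p)) ∧ r((p ∧ m) ∧ m ∧ p, r(q, p, q), m ∧ k ∧ k) ∧ r(m ∧ (p ∧ p) ∧ r(k, k, p) ∧ ((m ∧ k) ∧ q), r(r(m, k, q), r(m, p, p), (p ∧ q) ∧ p), r(k, k, p) ∧ r(k, p, p)), p, p)
  Focus inside:  (r(q ∧ m ∧ q ∧ p, m ∧ (p ∧ k), r(k, k, k)) ∧ r(m ∧ r(p, m, p) ∧ p ∧ m ∧ r(p, k, p), r(m, k, k) ∧ (q ∧ q) ∧ m, p)) ∧ r((p ∧ m) ∧ m ∧ p, r(q, p, q), m ∧ k ∧ k) ∧ r(m ∧ (p ∧ p) ∧ r(k, k, p) ∧ ((m ∧ k) ∧ q), r(r(m, k, q), r(m, p, p), (p ∧ q) ∧ p), r(k, k, p) ∧ r(k, p, p))
  Flatten:  r(q ∧ m ∧ q ∧ p, m ∧ (p ∧ k), r(k, k, k)) ∧ r(m ∧ r(p, m, p) ∧ p ∧ m ∧ r(p, k, p), r(m, k, k) ∧ (q ∧ q) ∧ m, p) ∧ r((p ∧ m) ∧ m ∧ p, r(q, p, q), m ∧ k ∧ k) ∧ r(m ∧ (p ∧ p) ∧ r(k, k, p) ∧ ((m ∧ k) ∧ q), r(r(m, k, q), r(m, p, p), (p ∧ q) ∧ p), r(k, k, p) ∧ r(k, p, p))
  Simplify inside:  r(q ∧ m ∧ q ∧ p, m ∧ (p ∧ k), r(k, k, k))  →  r(m ∧ p ∧ q ∧ q, k ∧ m ∧ p, r(k, k, k))
  Canonicalize subterm:  r(m ∧ r(p, m, p) ∧ p ∧ m ∧ r(p, k, p), r(m, k, k) ∧ (q ∧ q) ∧ m, p)  →  r(m ∧ m ∧ p ∧ r(p, k, p) ∧ r(p, m, p), m ∧ q ∧ q ∧ r(m, k, k), p)
  Simplify inside:  r((p ∧ m) ∧ m ∧ p, r(q, p, q), m ∧ k ∧ k)  →  r(m ∧ m ∧ p ∧ p, r(q, p, q), k ∧ k ∧ m)
  Sort:  r(k ∧ m ∧ m ∧ p ∧ p ∧ q ∧ r(k, k, p), r(r(m, k, q), r(m, p, p), p ∧ p ∧ q), r(k, k, p) ∧ r(k, p, p)) ∧ r(m ∧ m ∧ p ∧ p, r(q, p, q), k ∧ k ∧ m) ∧ r(m ∧ m ∧ p ∧ r(p, k, p) ∧ r(p, m, p), m ∧ q ∧ q ∧ r(m, k, k), p) ∧ r(m ∧ p ∧ q ∧ q, k ∧ m ∧ p, r(k, k, k))
  Put back:  r(r(k ∧ m ∧ m ∧ p ∧ p ∧ q ∧ r(k, k, p), r(r(m, k, q), r(m, p, p), p ∧ p ∧ q), r(k, k, p) ∧ r(k, p, p)) ∧ r(m ∧ m ∧ p ∧ p, r(q, p, q), k ∧ k ∧ m) ∧ r(m ∧ m ∧ p ∧ r(p, k, p) ∧ r(p, m, p), m ∧ q ∧ q ∧ r(m, k, k), p) ∧ r(m ∧ p ∧ q ∧ q, k ∧ m ∧ p, r(k, k, k)), p, p)
Right:  r(r(m ∧ r(p, k, p) ∧ m ∧ p ∧ r(p, m, p), q ∧ m ∧ (r(m, k, k) ∧ q), p) ∧ (r(m ∧ p ∧ p ∧ m, r(q, p, q), k ∧ k ∧ m) ∧ (r(r(r(m, k, q), r(m, p, p), q ∧ p ∧ p), q ∧ m ∧ (r(k, k, p) ∧ p) ∧ k ∧ (m ∧ p), r(k, p, p) ∧ r(k, k, p)) ∧ r(p ∧ m ∧ q ∧ q, (k ∧ m) ∧ p, r(k, k, k)))), p, p)
  Descend into:  r(m ∧ r(p, k, p) ∧ m ∧ p ∧ r(p, m, p), q ∧ m ∧ (r(m, k, k) ∧ q), p) ∧ (r(m ∧ p ∧ p ∧ m, r(q, p, q), k ∧ k ∧ m) ∧ (r(r(r(m, k, q), r(m, p, p), q ∧ p ∧ p), q ∧ m ∧ (r(k, k, p) ∧ p) ∧ k ∧ (m ∧ p), r(k, p, p) ∧ r(k, k, p)) ∧ r(p ∧ m ∧ q ∧ q, (k ∧ m) ∧ p, r(k, k, k))))
  Merge nested applications:  r(m ∧ r(p, k, p) ∧ m ∧ p ∧ r(p, m, p), q ∧ m ∧ (r(m, k, k) ∧ q), p) ∧ r(m ∧ p ∧ p ∧ m, r(q, p, q), k ∧ k ∧ m) ∧ r(r(r(m, k, q), r(m, p, p), q ∧ p ∧ p), q ∧ m ∧ (r(k, k, p) ∧ p) ∧ k ∧ (m ∧ p), r(k, p, p) ∧ r(k, k, p)) ∧ r(p ∧ m ∧ q ∧ q, (k ∧ m) ∧ p, r(k, k, k))
  Canonicalize subterm:  r(m ∧ r(p, k, p) ∧ m ∧ p ∧ r(p, m, p), q ∧ m ∧ (r(m, k, k) ∧ q), p)  →  r(m ∧ m ∧ p ∧ r(p, k, p) ∧ r(p, m, p), m ∧ q ∧ q ∧ r(m, k, k), p)
  Simplify inside:  r(m ∧ p ∧ p ∧ m, r(q, p, q), k ∧ k ∧ m)  →  r(m ∧ m ∧ p ∧ p, r(q, p, q), k ∧ k ∧ m)
  Inside:  r(r(r(m, k, q), r(m, p, p), q ∧ p ∧ p), q ∧ m ∧ (r(k, k, p) ∧ p) ∧ k ∧ (m ∧ p), r(k, p, p) ∧ r(k, k, p))  →  r(r(r(m, k, q), r(m, p, p), p ∧ p ∧ q), k ∧ m ∧ m ∧ p ∧ p ∧ q ∧ r(k, k, p), r(k, k, p) ∧ r(k, p, p))
  Sort:  r(m ∧ m ∧ p ∧ p, r(q, p, q), k ∧ k ∧ m) ∧ r(m ∧ m ∧ p ∧ r(p, k, p) ∧ r(p, m, p), m ∧ q ∧ q ∧ r(m, k, k), p) ∧ r(m ∧ p ∧ q ∧ q, k ∧ m ∧ p, r(k, k, k)) ∧ r(r(r(m, k, q), r(m, p, p), p ∧ p ∧ q), k ∧ m ∧ m ∧ p ∧ p ∧ q ∧ r(k, k, p), r(k, k, p) ∧ r(k, p, p))
  Rebuild:  r(r(m ∧ m ∧ p ∧ p, r(q, p, q), k ∧ k ∧ m) ∧ r(m ∧ m ∧ p ∧ r(p, k, p) ∧ r(p, m, p), m ∧ q ∧ q ∧ r(m, k, k), p) ∧ r(m ∧ p ∧ q ∧ q, k ∧ m ∧ p, r(k, k, k)) ∧ r(r(r(m, k, q), r(m, p, p), p ∧ p ∧ q), k ∧ m ∧ m ∧ p ∧ p ∧ q ∧ r(k, k, p), r(k, k, p) ∧ r(k, p, p)), p, p)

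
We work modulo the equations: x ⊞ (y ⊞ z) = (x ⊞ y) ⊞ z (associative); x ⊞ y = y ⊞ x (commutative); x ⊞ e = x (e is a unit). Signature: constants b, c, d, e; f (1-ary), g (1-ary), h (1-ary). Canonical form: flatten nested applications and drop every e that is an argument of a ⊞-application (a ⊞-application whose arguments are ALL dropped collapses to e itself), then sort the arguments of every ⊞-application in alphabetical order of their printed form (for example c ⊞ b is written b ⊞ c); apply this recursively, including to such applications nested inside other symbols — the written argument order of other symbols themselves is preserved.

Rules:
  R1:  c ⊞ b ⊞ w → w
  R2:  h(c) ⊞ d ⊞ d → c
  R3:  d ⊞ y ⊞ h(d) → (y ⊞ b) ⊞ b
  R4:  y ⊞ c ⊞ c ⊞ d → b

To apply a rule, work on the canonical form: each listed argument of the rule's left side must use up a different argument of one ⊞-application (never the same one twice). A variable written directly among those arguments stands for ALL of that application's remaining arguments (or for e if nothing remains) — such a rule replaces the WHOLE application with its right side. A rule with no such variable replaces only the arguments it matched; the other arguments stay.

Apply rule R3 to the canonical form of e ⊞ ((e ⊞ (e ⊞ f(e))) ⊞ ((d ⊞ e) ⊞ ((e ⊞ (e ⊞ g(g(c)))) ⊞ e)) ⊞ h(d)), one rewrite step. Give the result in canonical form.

Canonical form:  d ⊞ f(e) ⊞ g(g(c)) ⊞ h(d)
R3 matches:  uses d, h(d);  y := f(e) ⊞ g(g(c))
Every leftover argument binds to the variable; the entire application is replaced.
Result:  b ⊞ b ⊞ f(e) ⊞ g(g(c))

Answer: b ⊞ b ⊞ f(e) ⊞ g(g(c))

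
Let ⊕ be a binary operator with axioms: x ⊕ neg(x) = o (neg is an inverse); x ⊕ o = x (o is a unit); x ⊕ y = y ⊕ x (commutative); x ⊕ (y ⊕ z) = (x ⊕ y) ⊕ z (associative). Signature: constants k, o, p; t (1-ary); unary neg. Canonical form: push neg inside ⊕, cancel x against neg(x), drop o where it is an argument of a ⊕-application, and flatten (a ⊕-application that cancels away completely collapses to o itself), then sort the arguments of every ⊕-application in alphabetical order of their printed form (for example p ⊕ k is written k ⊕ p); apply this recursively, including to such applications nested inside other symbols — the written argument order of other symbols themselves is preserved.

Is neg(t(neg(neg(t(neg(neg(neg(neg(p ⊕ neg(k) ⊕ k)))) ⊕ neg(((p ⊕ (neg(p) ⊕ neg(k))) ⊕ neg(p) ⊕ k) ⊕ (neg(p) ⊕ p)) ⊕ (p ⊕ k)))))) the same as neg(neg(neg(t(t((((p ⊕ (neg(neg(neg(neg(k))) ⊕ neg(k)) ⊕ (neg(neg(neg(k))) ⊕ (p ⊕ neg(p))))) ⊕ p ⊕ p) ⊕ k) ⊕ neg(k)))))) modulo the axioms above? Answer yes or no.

Left:  neg(t(neg(neg(t(neg(neg(neg(neg(p ⊕ neg(k) ⊕ k)))) ⊕ neg(((p ⊕ (neg(p) ⊕ neg(k))) ⊕ neg(p) ⊕ k) ⊕ (neg(p) ⊕ p)) ⊕ (p ⊕ k))))))
  Push neg inside:  distribute neg over ⊕ and collapse double neg
  Collect terms:  neg(t(t(k ⊕ p ⊕ p ⊕ p)))
Right:  neg(neg(neg(t(t((((p ⊕ (neg(neg(neg(neg(k))) ⊕ neg(k)) ⊕ (neg(neg(neg(k))) ⊕ (p ⊕ neg(p))))) ⊕ p ⊕ p) ⊕ k) ⊕ neg(k))))))
  Push neg inside:  distribute neg over ⊕ and collapse double neg
  Collect terms:  neg(t(t(k ⊕ p ⊕ p ⊕ p)))

Answer: yes — both canonical forms are neg(t(t(k ⊕ p ⊕ p ⊕ p)))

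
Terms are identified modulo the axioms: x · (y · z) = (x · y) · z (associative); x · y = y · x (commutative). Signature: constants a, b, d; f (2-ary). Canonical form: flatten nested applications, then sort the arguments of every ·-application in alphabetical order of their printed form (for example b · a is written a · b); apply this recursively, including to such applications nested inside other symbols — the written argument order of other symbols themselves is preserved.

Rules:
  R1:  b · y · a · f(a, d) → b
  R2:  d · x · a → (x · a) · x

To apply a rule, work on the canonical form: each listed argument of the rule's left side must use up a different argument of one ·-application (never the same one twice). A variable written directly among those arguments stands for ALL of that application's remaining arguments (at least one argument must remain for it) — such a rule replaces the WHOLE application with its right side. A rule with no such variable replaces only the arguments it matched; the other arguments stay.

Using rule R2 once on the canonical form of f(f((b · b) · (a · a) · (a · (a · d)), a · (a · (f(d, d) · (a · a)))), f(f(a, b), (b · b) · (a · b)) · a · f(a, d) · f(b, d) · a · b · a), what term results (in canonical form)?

Canonical form:  f(f(a · a · a · a · b · b · d, a · a · a · a · f(d, d)), a · a · a · b · f(a, d) · f(b, d) · f(f(a, b), a · b · b · b))
Apply R2:  consuming a, d;  x := a · a · a · b · b
The extension variable absorbs all remaining arguments, so the whole application is rewritten.
Giving:  f(f(a · a · a · a · a · a · a · b · b · b · b, a · a · a · a · f(d, d)), a · a · a · b · f(a, d) · f(b, d) · f(f(a, b), a · b · b · b))

Answer: f(f(a · a · a · a · a · a · a · b · b · b · b, a · a · a · a · f(d, d)), a · a · a · b · f(a, d) · f(b, d) · f(f(a, b), a · b · b · b))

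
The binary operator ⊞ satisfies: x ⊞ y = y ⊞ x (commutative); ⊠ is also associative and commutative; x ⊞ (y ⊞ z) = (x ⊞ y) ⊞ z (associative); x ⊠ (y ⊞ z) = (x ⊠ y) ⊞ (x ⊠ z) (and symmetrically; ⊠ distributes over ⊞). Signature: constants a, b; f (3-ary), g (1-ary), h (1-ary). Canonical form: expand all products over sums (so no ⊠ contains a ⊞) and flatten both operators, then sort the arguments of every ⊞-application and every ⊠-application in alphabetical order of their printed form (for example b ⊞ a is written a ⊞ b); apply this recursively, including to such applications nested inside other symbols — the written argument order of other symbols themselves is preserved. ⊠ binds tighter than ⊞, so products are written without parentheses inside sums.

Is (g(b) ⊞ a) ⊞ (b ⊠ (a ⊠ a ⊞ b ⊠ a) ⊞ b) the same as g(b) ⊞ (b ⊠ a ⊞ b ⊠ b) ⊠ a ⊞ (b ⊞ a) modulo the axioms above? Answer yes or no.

Answer: yes — both canonical forms are a ⊞ a ⊠ a ⊠ b ⊞ a ⊠ b ⊠ b ⊞ b ⊞ g(b)

Derivation:
Left:  (g(b) ⊞ a) ⊞ (b ⊠ (a ⊠ a ⊞ b ⊠ a) ⊞ b)
  Expand products over sums:  g(b) ⊞ a ⊞ a ⊠ a ⊠ b ⊞ a ⊠ b ⊠ b ⊞ b
  Sort:  a ⊞ a ⊠ a ⊠ b ⊞ a ⊠ b ⊠ b ⊞ b ⊞ g(b)
Right:  g(b) ⊞ (b ⊠ a ⊞ b ⊠ b) ⊠ a ⊞ (b ⊞ a)
  Distribute:  g(b) ⊞ a ⊠ a ⊠ b ⊞ a ⊠ b ⊠ b ⊞ b ⊞ a
  Sort:  a ⊞ a ⊠ a ⊠ b ⊞ a ⊠ b ⊠ b ⊞ b ⊞ g(b)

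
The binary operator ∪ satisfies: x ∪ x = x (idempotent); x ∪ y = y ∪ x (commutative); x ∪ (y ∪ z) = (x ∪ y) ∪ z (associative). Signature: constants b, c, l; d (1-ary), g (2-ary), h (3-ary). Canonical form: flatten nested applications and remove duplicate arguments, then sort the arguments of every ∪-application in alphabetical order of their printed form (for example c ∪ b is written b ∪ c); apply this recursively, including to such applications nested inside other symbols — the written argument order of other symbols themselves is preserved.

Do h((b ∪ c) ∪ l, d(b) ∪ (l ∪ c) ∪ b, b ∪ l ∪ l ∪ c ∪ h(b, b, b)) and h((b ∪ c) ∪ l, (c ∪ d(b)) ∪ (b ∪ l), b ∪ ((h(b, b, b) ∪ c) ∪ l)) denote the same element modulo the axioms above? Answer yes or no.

Answer: yes — both canonical forms are h(b ∪ c ∪ l, b ∪ c ∪ d(b) ∪ l, b ∪ c ∪ h(b, b, b) ∪ l)

Derivation:
Left:  h((b ∪ c) ∪ l, d(b) ∪ (l ∪ c) ∪ b, b ∪ l ∪ l ∪ c ∪ h(b, b, b))
  Work inside:  b ∪ l ∪ l ∪ c ∪ h(b, b, b)
  Deduplicate:  drop duplicate l
  Sort arguments:  b ∪ c ∪ h(b, b, b) ∪ l
  Put back:  h(b ∪ c ∪ l, b ∪ c ∪ d(b) ∪ l, b ∪ c ∪ h(b, b, b) ∪ l)
Right:  h((b ∪ c) ∪ l, (c ∪ d(b)) ∪ (b ∪ l), b ∪ ((h(b, b, b) ∪ c) ∪ l))
  Focus inside:  b ∪ ((h(b, b, b) ∪ c) ∪ l)
  Un-nest:  b ∪ h(b, b, b) ∪ c ∪ l
  Sort:  b ∪ c ∪ h(b, b, b) ∪ l
  Put back:  h(b ∪ c ∪ l, b ∪ c ∪ d(b) ∪ l, b ∪ c ∪ h(b, b, b) ∪ l)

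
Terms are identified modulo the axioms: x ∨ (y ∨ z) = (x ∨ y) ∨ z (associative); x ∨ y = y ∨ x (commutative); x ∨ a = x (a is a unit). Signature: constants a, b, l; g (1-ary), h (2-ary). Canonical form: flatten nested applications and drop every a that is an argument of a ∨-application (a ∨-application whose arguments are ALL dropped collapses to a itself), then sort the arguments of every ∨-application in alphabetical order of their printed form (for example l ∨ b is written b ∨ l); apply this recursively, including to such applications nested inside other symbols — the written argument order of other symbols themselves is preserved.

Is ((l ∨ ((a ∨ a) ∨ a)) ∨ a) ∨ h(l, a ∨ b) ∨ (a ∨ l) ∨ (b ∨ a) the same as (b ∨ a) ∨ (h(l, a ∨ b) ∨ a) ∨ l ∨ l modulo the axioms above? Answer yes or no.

Answer: yes — both canonical forms are b ∨ h(l, b) ∨ l ∨ l

Derivation:
Left:  ((l ∨ ((a ∨ a) ∨ a)) ∨ a) ∨ h(l, a ∨ b) ∨ (a ∨ l) ∨ (b ∨ a)
  Un-nest:  l ∨ a ∨ a ∨ a ∨ a ∨ h(l, a ∨ b) ∨ a ∨ l ∨ b ∨ a
  Canonicalize subterm:  h(l, a ∨ b)  →  h(l, b)
  Units out:  drop a (×6)
  Sort arguments:  b ∨ h(l, b) ∨ l ∨ l
Right:  (b ∨ a) ∨ (h(l, a ∨ b) ∨ a) ∨ l ∨ l
  Un-nest:  b ∨ a ∨ h(l, a ∨ b) ∨ a ∨ l ∨ l
  Canonicalize subterm:  h(l, a ∨ b)  →  h(l, b)
  Unit:  drop a (×2)
  Order the arguments:  b ∨ h(l, b) ∨ l ∨ l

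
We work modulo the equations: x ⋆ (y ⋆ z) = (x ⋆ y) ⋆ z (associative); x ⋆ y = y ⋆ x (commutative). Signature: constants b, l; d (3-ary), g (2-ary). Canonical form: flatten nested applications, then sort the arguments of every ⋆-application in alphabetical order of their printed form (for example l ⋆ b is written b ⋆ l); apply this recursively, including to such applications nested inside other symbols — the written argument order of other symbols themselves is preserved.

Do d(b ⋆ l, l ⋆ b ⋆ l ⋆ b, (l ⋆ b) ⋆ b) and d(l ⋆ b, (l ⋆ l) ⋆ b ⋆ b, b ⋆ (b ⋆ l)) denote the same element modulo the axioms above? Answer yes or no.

Answer: yes — both canonical forms are d(b ⋆ l, b ⋆ b ⋆ l ⋆ l, b ⋆ b ⋆ l)

Derivation:
Left:  d(b ⋆ l, l ⋆ b ⋆ l ⋆ b, (l ⋆ b) ⋆ b)
  Work inside:  (l ⋆ b) ⋆ b
  Un-nest:  l ⋆ b ⋆ b
  Sort arguments:  b ⋆ b ⋆ l
  Rebuild:  d(b ⋆ l, b ⋆ b ⋆ l ⋆ l, b ⋆ b ⋆ l)
Right:  d(l ⋆ b, (l ⋆ l) ⋆ b ⋆ b, b ⋆ (b ⋆ l))
  Descend into:  (l ⋆ l) ⋆ b ⋆ b
  Flatten:  l ⋆ l ⋆ b ⋆ b
  Sort:  b ⋆ b ⋆ l ⋆ l
  Rebuild:  d(b ⋆ l, b ⋆ b ⋆ l ⋆ l, b ⋆ b ⋆ l)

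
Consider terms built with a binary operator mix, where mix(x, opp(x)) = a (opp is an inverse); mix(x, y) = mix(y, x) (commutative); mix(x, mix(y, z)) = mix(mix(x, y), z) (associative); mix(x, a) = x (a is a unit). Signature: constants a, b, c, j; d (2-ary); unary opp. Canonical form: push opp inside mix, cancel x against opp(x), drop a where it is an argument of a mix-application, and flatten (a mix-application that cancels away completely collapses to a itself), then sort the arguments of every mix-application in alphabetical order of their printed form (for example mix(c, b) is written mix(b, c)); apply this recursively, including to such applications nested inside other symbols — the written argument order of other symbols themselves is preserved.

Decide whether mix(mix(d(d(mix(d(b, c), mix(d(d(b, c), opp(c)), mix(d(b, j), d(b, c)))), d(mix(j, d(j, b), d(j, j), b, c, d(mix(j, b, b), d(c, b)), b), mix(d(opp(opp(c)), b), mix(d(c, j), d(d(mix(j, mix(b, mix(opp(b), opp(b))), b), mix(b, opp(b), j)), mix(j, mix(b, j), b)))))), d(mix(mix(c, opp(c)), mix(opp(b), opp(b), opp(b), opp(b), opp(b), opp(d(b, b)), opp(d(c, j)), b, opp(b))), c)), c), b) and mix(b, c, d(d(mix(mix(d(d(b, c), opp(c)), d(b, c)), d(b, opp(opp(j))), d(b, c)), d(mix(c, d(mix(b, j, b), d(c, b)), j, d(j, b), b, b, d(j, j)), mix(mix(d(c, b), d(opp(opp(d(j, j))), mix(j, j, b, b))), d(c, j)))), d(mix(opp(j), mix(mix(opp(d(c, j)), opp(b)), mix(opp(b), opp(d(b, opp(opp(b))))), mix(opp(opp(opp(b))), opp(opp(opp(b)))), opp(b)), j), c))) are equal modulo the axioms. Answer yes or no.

Left:  mix(mix(d(d(mix(d(b, c), mix(d(d(b, c), opp(c)), mix(d(b, j), d(b, c)))), d(mix(j, d(j, b), d(j, j), b, c, d(mix(j, b, b), d(c, b)), b), mix(d(opp(opp(c)), b), mix(d(c, j), d(d(mix(j, mix(b, mix(opp(b), opp(b))), b), mix(b, opp(b), j)), mix(j, mix(b, j), b)))))), d(mix(mix(c, opp(c)), mix(opp(b), opp(b), opp(b), opp(b), opp(b), opp(d(b, b)), opp(d(c, j)), b, opp(b))), c)), c), b)
  Push opp inside:  distribute opp over mix and collapse double opp
  Combine occurrences:  mix(d(d(mix(d(b, c), d(b, c), d(b, j), d(d(b, c), opp(c))), d(mix(b, b, c, d(j, b), d(j, j), d(mix(b, b, j), d(c, b)), j), mix(d(c, b), d(c, j), d(d(j, j), mix(b, b, j, j))))), d(mix(opp(b), opp(b), opp(b), opp(b), opp(b), opp(d(b, b)), opp(d(c, j))), c)), c, b)
  Sort arguments:  mix(b, c, d(d(mix(d(b, c), d(b, c), d(b, j), d(d(b, c), opp(c))), d(mix(b, b, c, d(j, b), d(j, j), d(mix(b, b, j), d(c, b)), j), mix(d(c, b), d(c, j), d(d(j, j), mix(b, b, j, j))))), d(mix(opp(b), opp(b), opp(b), opp(b), opp(b), opp(d(b, b)), opp(d(c, j))), c)))
Right:  mix(b, c, d(d(mix(mix(d(d(b, c), opp(c)), d(b, c)), d(b, opp(opp(j))), d(b, c)), d(mix(c, d(mix(b, j, b), d(c, b)), j, d(j, b), b, b, d(j, j)), mix(mix(d(c, b), d(opp(opp(d(j, j))), mix(j, j, b, b))), d(c, j)))), d(mix(opp(j), mix(mix(opp(d(c, j)), opp(b)), mix(opp(b), opp(d(b, opp(opp(b))))), mix(opp(opp(opp(b))), opp(opp(opp(b)))), opp(b)), j), c)))
  Push opp inside:  distribute opp over mix and collapse double opp
  Collect:  mix(b, c, d(d(mix(d(b, c), d(b, c), d(b, j), d(d(b, c), opp(c))), d(mix(b, b, c, d(j, b), d(j, j), d(mix(b, b, j), d(c, b)), j), mix(d(c, b), d(c, j), d(d(j, j), mix(b, b, j, j))))), d(mix(opp(b), opp(b), opp(b), opp(b), opp(b), opp(d(b, b)), opp(d(c, j))), c)))

Answer: yes — both canonical forms are mix(b, c, d(d(mix(d(b, c), d(b, c), d(b, j), d(d(b, c), opp(c))), d(mix(b, b, c, d(j, b), d(j, j), d(mix(b, b, j), d(c, b)), j), mix(d(c, b), d(c, j), d(d(j, j), mix(b, b, j, j))))), d(mix(opp(b), opp(b), opp(b), opp(b), opp(b), opp(d(b, b)), opp(d(c, j))), c)))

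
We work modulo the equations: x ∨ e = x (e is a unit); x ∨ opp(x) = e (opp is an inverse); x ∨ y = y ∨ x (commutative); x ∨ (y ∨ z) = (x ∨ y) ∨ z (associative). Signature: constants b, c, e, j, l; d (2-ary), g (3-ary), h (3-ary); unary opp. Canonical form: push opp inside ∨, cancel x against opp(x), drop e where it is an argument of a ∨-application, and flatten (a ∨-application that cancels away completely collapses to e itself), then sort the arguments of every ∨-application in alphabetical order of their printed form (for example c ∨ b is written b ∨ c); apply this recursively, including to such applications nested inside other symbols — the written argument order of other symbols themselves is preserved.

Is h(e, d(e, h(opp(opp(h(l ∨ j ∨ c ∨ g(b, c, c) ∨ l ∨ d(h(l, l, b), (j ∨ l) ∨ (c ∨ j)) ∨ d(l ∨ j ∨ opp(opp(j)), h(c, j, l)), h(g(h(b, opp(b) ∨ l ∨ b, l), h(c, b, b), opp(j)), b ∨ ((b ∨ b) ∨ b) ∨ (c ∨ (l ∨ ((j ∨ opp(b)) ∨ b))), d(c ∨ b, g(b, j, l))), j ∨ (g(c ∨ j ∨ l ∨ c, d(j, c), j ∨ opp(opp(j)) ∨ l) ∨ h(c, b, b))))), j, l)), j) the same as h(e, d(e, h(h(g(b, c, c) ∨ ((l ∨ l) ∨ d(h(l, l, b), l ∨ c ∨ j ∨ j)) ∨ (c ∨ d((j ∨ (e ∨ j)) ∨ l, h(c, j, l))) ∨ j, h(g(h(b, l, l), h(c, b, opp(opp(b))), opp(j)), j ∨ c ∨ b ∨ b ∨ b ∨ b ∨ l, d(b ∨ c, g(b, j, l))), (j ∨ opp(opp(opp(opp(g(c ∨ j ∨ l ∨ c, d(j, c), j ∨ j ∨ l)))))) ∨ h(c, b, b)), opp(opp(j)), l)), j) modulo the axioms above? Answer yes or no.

Answer: yes — both canonical forms are h(e, d(e, h(h(c ∨ d(h(l, l, b), c ∨ j ∨ j ∨ l) ∨ d(j ∨ j ∨ l, h(c, j, l)) ∨ g(b, c, c) ∨ j ∨ l ∨ l, h(g(h(b, l, l), h(c, b, b), opp(j)), b ∨ b ∨ b ∨ b ∨ c ∨ j ∨ l, d(b ∨ c, g(b, j, l))), g(c ∨ c ∨ j ∨ l, d(j, c), j ∨ j ∨ l) ∨ h(c, b, b) ∨ j), j, l)), j)

Derivation:
Left:  h(e, d(e, h(opp(opp(h(l ∨ j ∨ c ∨ g(b, c, c) ∨ l ∨ d(h(l, l, b), (j ∨ l) ∨ (c ∨ j)) ∨ d(l ∨ j ∨ opp(opp(j)), h(c, j, l)), h(g(h(b, opp(b) ∨ l ∨ b, l), h(c, b, b), opp(j)), b ∨ ((b ∨ b) ∨ b) ∨ (c ∨ (l ∨ ((j ∨ opp(b)) ∨ b))), d(c ∨ b, g(b, j, l))), j ∨ (g(c ∨ j ∨ l ∨ c, d(j, c), j ∨ opp(opp(j)) ∨ l) ∨ h(c, b, b))))), j, l)), j)
  Focus inside:  l ∨ j ∨ c ∨ g(b, c, c) ∨ l ∨ d(h(l, l, b), (j ∨ l) ∨ (c ∨ j)) ∨ d(l ∨ j ∨ opp(opp(j)), h(c, j, l))
  Push opp inside:  distribute opp over ∨ and collapse double opp
  Collect terms:  l ∨ l ∨ j ∨ c ∨ g(b, c, c) ∨ d(h(l, l, b), c ∨ j ∨ j ∨ l) ∨ d(j ∨ j ∨ l, h(c, j, l))
  Order the arguments:  c ∨ d(h(l, l, b), c ∨ j ∨ j ∨ l) ∨ d(j ∨ j ∨ l, h(c, j, l)) ∨ g(b, c, c) ∨ j ∨ l ∨ l
  Put back:  h(e, d(e, h(h(c ∨ d(h(l, l, b), c ∨ j ∨ j ∨ l) ∨ d(j ∨ j ∨ l, h(c, j, l)) ∨ g(b, c, c) ∨ j ∨ l ∨ l, h(g(h(b, l, l), h(c, b, b), opp(j)), b ∨ b ∨ b ∨ b ∨ c ∨ j ∨ l, d(b ∨ c, g(b, j, l))), g(c ∨ c ∨ j ∨ l, d(j, c), j ∨ j ∨ l) ∨ h(c, b, b) ∨ j), j, l)), j)
Right:  h(e, d(e, h(h(g(b, c, c) ∨ ((l ∨ l) ∨ d(h(l, l, b), l ∨ c ∨ j ∨ j)) ∨ (c ∨ d((j ∨ (e ∨ j)) ∨ l, h(c, j, l))) ∨ j, h(g(h(b, l, l), h(c, b, opp(opp(b))), opp(j)), j ∨ c ∨ b ∨ b ∨ b ∨ b ∨ l, d(b ∨ c, g(b, j, l))), (j ∨ opp(opp(opp(opp(g(c ∨ j ∨ l ∨ c, d(j, c), j ∨ j ∨ l)))))) ∨ h(c, b, b)), opp(opp(j)), l)), j)
  Focus inside:  g(b, c, c) ∨ ((l ∨ l) ∨ d(h(l, l, b), l ∨ c ∨ j ∨ j)) ∨ (c ∨ d((j ∨ (e ∨ j)) ∨ l, h(c, j, l))) ∨ j
  Collect terms:  g(b, c, c) ∨ l ∨ l ∨ d(h(l, l, b), c ∨ j ∨ j ∨ l) ∨ c ∨ d(j ∨ j ∨ l, h(c, j, l)) ∨ j
  Sort arguments:  c ∨ d(h(l, l, b), c ∨ j ∨ j ∨ l) ∨ d(j ∨ j ∨ l, h(c, j, l)) ∨ g(b, c, c) ∨ j ∨ l ∨ l
  Reassemble:  h(e, d(e, h(h(c ∨ d(h(l, l, b), c ∨ j ∨ j ∨ l) ∨ d(j ∨ j ∨ l, h(c, j, l)) ∨ g(b, c, c) ∨ j ∨ l ∨ l, h(g(h(b, l, l), h(c, b, b), opp(j)), b ∨ b ∨ b ∨ b ∨ c ∨ j ∨ l, d(b ∨ c, g(b, j, l))), g(c ∨ c ∨ j ∨ l, d(j, c), j ∨ j ∨ l) ∨ h(c, b, b) ∨ j), j, l)), j)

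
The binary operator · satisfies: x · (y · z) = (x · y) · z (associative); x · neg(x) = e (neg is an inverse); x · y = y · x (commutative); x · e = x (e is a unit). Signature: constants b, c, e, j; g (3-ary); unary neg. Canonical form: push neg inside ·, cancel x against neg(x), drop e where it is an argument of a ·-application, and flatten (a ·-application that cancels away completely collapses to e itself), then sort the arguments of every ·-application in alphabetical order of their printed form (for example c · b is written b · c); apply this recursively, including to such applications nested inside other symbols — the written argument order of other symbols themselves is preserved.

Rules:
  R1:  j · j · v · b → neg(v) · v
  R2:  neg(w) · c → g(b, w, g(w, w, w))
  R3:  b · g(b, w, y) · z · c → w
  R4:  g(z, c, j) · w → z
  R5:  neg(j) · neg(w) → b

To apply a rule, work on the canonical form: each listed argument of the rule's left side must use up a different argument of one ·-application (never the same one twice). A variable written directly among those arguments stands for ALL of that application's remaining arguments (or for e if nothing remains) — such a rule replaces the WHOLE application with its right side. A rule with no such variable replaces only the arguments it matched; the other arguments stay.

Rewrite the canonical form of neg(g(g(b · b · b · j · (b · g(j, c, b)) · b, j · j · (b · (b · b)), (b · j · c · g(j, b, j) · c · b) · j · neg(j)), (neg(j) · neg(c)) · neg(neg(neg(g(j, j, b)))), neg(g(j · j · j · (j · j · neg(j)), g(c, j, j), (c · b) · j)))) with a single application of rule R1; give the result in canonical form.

Canonical form:  neg(g(g(b · b · b · b · b · g(j, c, b) · j, b · b · b · j · j, b · b · c · c · g(j, b, j) · j), neg(c) · neg(g(j, j, b)) · neg(j), neg(g(j · j · j · j, g(c, j, j), b · c · j))))
R1 matches:  uses b, j, j;  v := b · b
The extension variable absorbs all remaining arguments, so the whole application is rewritten.
Result:  neg(g(g(b · b · b · b · b · g(j, c, b) · j, e, b · b · c · c · g(j, b, j) · j), neg(c) · neg(g(j, j, b)) · neg(j), neg(g(j · j · j · j, g(c, j, j), b · c · j))))

Answer: neg(g(g(b · b · b · b · b · g(j, c, b) · j, e, b · b · c · c · g(j, b, j) · j), neg(c) · neg(g(j, j, b)) · neg(j), neg(g(j · j · j · j, g(c, j, j), b · c · j))))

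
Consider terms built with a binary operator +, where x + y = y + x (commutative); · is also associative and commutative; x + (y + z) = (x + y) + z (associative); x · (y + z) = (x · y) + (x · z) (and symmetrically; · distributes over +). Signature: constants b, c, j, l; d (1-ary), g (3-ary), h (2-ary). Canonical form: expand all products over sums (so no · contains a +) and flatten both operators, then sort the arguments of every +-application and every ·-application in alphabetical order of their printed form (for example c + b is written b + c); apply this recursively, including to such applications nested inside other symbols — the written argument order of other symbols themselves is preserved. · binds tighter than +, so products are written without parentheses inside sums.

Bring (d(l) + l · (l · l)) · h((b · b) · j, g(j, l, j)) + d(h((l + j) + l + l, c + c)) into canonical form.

Answer: d(h(j + l + l + l, c + c)) + d(l) · h(b · b · j, g(j, l, j)) + h(b · b · j, g(j, l, j)) · l · l · l

Derivation:
Expand products over sums:  d(l) · h(b · b · j, g(j, l, j)) + h(b · b · j, g(j, l, j)) · l · l · l + d(h(j + l + l + l, c + c))
Sort:  d(h(j + l + l + l, c + c)) + d(l) · h(b · b · j, g(j, l, j)) + h(b · b · j, g(j, l, j)) · l · l · l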